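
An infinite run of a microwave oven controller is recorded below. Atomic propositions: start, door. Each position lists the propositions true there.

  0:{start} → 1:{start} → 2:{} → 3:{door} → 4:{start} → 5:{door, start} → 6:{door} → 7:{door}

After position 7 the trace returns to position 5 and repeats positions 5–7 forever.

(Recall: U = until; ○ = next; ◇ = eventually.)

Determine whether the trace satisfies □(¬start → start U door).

No

¬start → start U door must hold at every position from 0 onward. It fails at position 2, so □(¬start → start U door) is false.
Positions where ¬start holds: 2, 3, 6, 7.
Check start U door at each: 2→fails, 3→ok, 6→ok, 7→ok.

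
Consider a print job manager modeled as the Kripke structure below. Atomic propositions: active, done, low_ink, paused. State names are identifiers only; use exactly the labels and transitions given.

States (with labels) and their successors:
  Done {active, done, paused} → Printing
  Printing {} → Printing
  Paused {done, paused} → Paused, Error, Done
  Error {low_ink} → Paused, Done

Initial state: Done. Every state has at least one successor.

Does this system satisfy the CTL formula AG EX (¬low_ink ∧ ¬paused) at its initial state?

Holds

States satisfying EX (¬low_ink ∧ ¬paused): {Done, Printing}.
States satisfying AG EX (¬low_ink ∧ ¬paused): {Done, Printing}.
Every state reachable from Done satisfies EX (¬low_ink ∧ ¬paused).
Done ∈ Sat(AG EX (¬low_ink ∧ ¬paused)).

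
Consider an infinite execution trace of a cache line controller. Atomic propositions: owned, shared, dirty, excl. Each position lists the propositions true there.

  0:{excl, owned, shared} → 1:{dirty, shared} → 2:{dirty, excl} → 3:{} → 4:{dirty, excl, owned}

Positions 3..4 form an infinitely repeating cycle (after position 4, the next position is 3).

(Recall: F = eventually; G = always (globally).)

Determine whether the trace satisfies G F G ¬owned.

F G ¬owned must hold at every position from 0 onward. It fails at position 0, so G F G ¬owned is false.

Does not hold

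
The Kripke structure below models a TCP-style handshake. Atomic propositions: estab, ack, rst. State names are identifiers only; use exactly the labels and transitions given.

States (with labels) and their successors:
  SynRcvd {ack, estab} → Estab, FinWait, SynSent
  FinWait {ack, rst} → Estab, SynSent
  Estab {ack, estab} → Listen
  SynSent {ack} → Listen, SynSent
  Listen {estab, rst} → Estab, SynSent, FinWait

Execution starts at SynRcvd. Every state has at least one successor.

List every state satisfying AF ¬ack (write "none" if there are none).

{Estab, Listen}

States satisfying ¬ack: {Listen}.
States satisfying AF ¬ack: {Estab, Listen}.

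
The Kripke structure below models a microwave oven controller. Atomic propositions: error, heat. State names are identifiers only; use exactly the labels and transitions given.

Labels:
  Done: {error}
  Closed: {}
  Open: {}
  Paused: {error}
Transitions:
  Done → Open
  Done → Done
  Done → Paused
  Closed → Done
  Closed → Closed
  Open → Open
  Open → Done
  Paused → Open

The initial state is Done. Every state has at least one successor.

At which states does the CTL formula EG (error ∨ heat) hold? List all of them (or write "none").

States satisfying error ∨ heat: {Done, Paused}.
States satisfying EG (error ∨ heat): {Done}.

{Done}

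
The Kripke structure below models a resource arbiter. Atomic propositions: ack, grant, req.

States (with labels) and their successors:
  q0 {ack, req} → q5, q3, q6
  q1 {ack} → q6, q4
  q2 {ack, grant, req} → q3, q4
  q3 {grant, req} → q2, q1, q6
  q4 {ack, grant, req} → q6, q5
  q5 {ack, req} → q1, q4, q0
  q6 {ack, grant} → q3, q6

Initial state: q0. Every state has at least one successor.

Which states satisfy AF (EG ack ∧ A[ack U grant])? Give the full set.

{q1, q2, q3, q4, q6}

States satisfying EG ack ∧ A[ack U grant]: {q1, q2, q4, q6}.
States satisfying AF (EG ack ∧ A[ack U grant]): {q1, q2, q3, q4, q6}.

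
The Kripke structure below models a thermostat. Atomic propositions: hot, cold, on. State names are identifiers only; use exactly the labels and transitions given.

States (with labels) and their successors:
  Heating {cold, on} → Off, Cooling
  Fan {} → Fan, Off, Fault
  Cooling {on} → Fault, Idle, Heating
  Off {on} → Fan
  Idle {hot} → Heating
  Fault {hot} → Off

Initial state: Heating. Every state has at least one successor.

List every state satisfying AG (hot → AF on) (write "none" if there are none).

{Heating, Fan, Cooling, Off, Idle, Fault}

States satisfying hot → AF on: {Heating, Fan, Cooling, Off, Idle, Fault}.
States satisfying AG (hot → AF on): {Heating, Fan, Cooling, Off, Idle, Fault}.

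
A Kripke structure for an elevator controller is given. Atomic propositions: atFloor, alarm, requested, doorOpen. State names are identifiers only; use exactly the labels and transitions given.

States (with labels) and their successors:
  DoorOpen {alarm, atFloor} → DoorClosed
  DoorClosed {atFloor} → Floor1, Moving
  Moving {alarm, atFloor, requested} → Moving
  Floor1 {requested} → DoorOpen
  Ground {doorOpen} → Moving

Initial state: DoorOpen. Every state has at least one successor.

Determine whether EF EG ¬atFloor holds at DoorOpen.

No

States satisfying EG ¬atFloor: ∅.
States satisfying EF EG ¬atFloor: ∅.
No suitable path/successor from DoorOpen witnesses the formula.
DoorOpen ∉ Sat(EF EG ¬atFloor).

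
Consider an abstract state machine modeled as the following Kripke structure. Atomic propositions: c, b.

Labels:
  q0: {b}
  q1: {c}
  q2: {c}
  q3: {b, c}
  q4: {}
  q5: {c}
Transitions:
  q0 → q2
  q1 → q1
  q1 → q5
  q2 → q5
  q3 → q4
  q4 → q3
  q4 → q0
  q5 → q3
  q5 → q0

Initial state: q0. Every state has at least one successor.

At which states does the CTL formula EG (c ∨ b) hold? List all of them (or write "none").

{q0, q1, q2, q5}

States satisfying c ∨ b: {q0, q1, q2, q3, q5}.
States satisfying EG (c ∨ b): {q0, q1, q2, q5}.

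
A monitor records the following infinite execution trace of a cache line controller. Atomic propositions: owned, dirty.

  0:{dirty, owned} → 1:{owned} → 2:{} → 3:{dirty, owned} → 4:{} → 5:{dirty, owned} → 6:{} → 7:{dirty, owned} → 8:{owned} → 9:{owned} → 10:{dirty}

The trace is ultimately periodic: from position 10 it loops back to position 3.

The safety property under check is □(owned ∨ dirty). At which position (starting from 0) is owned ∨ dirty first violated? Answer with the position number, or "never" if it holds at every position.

Check owned ∨ dirty at each position in order: 0 ✓, 1 ✓.
At position 2 the labels are {}, so owned ∨ dirty is false there. This is the first violation.

2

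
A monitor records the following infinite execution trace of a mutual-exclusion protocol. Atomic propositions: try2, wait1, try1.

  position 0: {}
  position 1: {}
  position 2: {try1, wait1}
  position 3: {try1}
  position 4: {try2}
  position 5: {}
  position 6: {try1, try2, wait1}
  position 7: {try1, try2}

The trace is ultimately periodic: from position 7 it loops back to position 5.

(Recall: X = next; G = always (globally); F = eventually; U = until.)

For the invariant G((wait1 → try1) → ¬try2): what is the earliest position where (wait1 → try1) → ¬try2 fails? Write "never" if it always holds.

Check (wait1 → try1) → ¬try2 at each position in order: 0 ✓, 1 ✓, 2 ✓, 3 ✓.
At position 4 the labels are {try2}, so (wait1 → try1) → ¬try2 is false there. This is the first violation.

4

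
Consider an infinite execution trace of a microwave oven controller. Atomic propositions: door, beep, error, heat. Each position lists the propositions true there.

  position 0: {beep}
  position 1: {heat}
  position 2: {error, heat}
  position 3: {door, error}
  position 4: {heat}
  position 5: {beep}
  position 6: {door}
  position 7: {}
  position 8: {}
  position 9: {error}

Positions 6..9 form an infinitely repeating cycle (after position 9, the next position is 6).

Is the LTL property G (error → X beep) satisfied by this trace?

error → X beep must hold at every position from 0 onward. It fails at position 2, so G (error → X beep) is false.
Positions where error holds: 2, 3, 9.
Check X beep at each: 2→fails, 3→fails, 9→fails.

Violated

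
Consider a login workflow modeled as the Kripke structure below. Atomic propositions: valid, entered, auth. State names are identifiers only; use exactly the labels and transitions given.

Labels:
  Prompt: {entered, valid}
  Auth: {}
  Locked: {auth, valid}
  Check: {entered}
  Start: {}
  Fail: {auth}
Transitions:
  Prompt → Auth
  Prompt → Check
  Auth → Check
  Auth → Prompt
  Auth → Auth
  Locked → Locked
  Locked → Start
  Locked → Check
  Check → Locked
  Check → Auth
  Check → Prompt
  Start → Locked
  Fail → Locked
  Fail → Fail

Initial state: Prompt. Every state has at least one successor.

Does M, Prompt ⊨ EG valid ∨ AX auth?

States satisfying valid: {Prompt, Locked}.
States satisfying EG valid: {Locked}.
States satisfying auth: {Locked, Fail}.
States satisfying AX auth: {Start, Fail}.
States satisfying EG valid ∨ AX auth: {Locked, Start, Fail}.
Prompt ∉ Sat(EG valid ∨ AX auth).

Does not hold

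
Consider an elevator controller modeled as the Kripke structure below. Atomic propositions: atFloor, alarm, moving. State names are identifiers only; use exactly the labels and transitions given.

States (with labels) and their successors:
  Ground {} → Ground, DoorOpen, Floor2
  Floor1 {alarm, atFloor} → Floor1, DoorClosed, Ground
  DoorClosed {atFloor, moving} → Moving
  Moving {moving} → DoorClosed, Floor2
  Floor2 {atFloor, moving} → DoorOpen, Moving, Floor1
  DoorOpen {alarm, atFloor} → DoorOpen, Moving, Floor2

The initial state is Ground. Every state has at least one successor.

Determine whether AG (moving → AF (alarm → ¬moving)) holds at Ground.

States satisfying moving → AF (alarm → ¬moving): {Ground, Floor1, DoorClosed, Moving, Floor2, DoorOpen}.
States satisfying AG (moving → AF (alarm → ¬moving)): {Ground, Floor1, DoorClosed, Moving, Floor2, DoorOpen}.
Every state reachable from Ground satisfies moving → AF (alarm → ¬moving).
Ground ∈ Sat(AG (moving → AF (alarm → ¬moving))).

Yes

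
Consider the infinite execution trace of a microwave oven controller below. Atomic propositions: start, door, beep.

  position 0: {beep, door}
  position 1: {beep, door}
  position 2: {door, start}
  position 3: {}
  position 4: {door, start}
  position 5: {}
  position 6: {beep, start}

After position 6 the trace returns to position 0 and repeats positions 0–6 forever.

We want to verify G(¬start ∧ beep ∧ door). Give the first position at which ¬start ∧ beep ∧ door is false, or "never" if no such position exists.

Check ¬start ∧ beep ∧ door at each position in order: 0 ✓, 1 ✓.
At position 2 the labels are {door, start}, so ¬start ∧ beep ∧ door is false there. This is the first violation.

2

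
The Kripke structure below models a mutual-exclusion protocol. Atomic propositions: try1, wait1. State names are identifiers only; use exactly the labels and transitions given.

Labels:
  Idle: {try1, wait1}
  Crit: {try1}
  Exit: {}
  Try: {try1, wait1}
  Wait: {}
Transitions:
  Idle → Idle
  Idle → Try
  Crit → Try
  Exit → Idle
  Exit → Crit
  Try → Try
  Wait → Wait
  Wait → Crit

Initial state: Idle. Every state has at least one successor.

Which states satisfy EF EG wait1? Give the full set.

{Idle, Crit, Exit, Try, Wait}

States satisfying EG wait1: {Idle, Try}.
States satisfying EF EG wait1: {Idle, Crit, Exit, Try, Wait}.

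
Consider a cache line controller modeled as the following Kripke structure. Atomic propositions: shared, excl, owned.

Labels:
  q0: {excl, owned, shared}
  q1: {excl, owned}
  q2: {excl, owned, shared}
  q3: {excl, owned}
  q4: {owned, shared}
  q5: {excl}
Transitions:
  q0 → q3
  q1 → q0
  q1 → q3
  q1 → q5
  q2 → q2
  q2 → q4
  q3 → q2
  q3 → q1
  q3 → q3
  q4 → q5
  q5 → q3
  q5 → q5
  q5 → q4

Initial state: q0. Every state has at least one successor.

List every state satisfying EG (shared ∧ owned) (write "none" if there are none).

{q2}

States satisfying shared ∧ owned: {q0, q2, q4}.
States satisfying EG (shared ∧ owned): {q2}.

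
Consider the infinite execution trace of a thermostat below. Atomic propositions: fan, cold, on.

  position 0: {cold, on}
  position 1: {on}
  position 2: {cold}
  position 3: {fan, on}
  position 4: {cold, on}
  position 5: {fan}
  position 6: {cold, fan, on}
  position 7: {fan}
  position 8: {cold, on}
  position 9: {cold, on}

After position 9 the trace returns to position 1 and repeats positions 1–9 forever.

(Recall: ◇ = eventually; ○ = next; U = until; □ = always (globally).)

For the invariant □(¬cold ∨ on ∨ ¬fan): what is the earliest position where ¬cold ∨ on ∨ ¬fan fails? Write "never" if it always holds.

¬cold ∨ on ∨ ¬fan holds at every position 0..9, and those are all the positions the trace ever visits, so the invariant □(¬cold ∨ on ∨ ¬fan) is never violated.

never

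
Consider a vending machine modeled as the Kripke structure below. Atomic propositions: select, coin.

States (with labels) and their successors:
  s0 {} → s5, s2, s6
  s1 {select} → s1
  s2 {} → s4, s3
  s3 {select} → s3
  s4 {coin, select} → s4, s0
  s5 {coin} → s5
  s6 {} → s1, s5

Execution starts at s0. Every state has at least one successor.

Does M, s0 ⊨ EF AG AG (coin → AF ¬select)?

States satisfying AG AG (coin → AF ¬select): {s1, s3, s5, s6}.
States satisfying EF AG AG (coin → AF ¬select): {s0, s1, s2, s3, s4, s5, s6}.
Some path from s0 reaches a state where AG AG (coin → AF ¬select) holds.
s0 ∈ Sat(EF AG AG (coin → AF ¬select)).

Yes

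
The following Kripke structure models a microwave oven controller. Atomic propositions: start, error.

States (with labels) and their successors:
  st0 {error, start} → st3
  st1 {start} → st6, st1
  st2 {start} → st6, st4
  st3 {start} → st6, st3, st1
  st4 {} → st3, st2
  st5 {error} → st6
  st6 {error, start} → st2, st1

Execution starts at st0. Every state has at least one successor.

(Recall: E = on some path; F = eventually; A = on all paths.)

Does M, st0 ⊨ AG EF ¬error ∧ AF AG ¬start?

States satisfying EF ¬error: {st0, st1, st2, st3, st4, st5, st6}.
States satisfying AG EF ¬error: {st0, st1, st2, st3, st4, st5, st6}.
States satisfying AG ¬start: ∅.
States satisfying AF AG ¬start: ∅.
States satisfying AG EF ¬error ∧ AF AG ¬start: ∅.
st0 ∉ Sat(AG EF ¬error ∧ AF AG ¬start).

Violated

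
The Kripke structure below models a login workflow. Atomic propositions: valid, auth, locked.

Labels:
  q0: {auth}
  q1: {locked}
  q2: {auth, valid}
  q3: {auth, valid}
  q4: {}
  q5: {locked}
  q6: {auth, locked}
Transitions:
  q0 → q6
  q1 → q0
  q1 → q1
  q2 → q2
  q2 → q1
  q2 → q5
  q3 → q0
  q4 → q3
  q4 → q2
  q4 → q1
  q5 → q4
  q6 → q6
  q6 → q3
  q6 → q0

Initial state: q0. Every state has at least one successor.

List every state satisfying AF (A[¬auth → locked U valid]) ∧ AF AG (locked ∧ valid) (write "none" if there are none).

States satisfying A[¬auth → locked U valid]: {q2, q3}.
States satisfying AF (A[¬auth → locked U valid]): {q2, q3}.
States satisfying AG (locked ∧ valid): ∅.
States satisfying AF AG (locked ∧ valid): ∅.
States satisfying AF (A[¬auth → locked U valid]) ∧ AF AG (locked ∧ valid): ∅.

none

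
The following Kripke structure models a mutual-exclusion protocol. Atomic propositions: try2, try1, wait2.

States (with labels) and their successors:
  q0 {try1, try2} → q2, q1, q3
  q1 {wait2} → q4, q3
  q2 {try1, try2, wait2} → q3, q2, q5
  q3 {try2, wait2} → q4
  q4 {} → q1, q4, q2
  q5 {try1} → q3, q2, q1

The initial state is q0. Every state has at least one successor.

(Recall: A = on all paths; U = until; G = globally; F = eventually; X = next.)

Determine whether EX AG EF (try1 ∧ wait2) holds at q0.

Yes

States satisfying AG EF (try1 ∧ wait2): {q0, q1, q2, q3, q4, q5}.
States satisfying EX AG EF (try1 ∧ wait2): {q0, q1, q2, q3, q4, q5}.
q0 ∈ Sat(EX AG EF (try1 ∧ wait2)).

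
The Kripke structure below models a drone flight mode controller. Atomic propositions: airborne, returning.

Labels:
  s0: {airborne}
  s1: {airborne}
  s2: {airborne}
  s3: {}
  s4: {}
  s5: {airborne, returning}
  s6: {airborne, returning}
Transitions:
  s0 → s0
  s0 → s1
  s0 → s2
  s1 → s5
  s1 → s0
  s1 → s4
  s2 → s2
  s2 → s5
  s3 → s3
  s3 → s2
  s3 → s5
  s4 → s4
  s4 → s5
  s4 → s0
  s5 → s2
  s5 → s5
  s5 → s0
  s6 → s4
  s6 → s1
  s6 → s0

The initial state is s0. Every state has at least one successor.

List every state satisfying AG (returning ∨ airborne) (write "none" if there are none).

none

States satisfying returning ∨ airborne: {s0, s1, s2, s5, s6}.
States satisfying AG (returning ∨ airborne): ∅.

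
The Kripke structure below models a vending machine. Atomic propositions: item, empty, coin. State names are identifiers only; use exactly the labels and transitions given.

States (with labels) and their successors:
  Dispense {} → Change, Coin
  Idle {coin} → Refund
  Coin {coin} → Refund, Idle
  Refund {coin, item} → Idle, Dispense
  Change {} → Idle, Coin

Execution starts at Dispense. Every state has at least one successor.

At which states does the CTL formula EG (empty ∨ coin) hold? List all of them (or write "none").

States satisfying empty ∨ coin: {Idle, Coin, Refund}.
States satisfying EG (empty ∨ coin): {Idle, Coin, Refund}.

{Idle, Coin, Refund}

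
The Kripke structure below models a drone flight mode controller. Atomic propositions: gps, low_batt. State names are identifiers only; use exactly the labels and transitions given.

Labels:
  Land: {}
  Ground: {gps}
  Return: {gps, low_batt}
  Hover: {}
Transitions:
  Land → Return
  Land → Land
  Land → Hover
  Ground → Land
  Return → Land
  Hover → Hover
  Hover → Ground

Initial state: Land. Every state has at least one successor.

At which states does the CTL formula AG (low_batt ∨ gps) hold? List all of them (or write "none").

States satisfying low_batt ∨ gps: {Ground, Return}.
States satisfying AG (low_batt ∨ gps): ∅.

none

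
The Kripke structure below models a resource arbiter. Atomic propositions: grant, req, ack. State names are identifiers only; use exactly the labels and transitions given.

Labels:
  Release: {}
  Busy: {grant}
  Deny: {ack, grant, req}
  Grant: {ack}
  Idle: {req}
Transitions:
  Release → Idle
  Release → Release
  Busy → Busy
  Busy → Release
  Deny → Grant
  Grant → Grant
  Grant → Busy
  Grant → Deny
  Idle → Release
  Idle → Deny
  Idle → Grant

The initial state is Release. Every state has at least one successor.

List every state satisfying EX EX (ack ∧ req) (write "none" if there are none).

{Release, Deny, Grant, Idle}

States satisfying EX (ack ∧ req): {Grant, Idle}.
States satisfying EX EX (ack ∧ req): {Release, Deny, Grant, Idle}.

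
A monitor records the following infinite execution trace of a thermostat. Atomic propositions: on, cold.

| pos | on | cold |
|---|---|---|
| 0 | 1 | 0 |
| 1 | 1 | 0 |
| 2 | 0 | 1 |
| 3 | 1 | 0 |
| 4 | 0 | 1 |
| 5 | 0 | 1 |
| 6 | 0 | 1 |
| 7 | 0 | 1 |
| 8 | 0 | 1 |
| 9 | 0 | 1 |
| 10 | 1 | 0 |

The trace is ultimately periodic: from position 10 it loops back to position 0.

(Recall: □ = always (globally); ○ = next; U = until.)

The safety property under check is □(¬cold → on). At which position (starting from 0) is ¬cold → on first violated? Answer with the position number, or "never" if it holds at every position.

¬cold → on holds at every position 0..10, and those are all the positions the trace ever visits, so the invariant □(¬cold → on) is never violated.

never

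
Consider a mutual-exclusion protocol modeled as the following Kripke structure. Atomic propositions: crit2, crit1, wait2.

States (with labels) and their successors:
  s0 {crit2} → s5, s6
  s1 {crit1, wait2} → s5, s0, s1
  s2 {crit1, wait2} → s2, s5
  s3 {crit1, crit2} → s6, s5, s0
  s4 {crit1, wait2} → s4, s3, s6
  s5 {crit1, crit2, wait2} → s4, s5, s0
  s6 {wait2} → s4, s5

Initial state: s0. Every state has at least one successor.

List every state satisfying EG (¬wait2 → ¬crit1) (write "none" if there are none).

States satisfying ¬wait2 → ¬crit1: {s0, s1, s2, s4, s5, s6}.
States satisfying EG (¬wait2 → ¬crit1): {s0, s1, s2, s4, s5, s6}.

{s0, s1, s2, s4, s5, s6}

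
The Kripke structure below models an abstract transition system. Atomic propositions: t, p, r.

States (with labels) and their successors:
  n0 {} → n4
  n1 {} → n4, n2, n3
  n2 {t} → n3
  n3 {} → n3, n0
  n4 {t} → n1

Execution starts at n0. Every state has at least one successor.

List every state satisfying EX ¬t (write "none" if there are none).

{n1, n2, n3, n4}

States satisfying ¬t: {n0, n1, n3}.
States satisfying EX ¬t: {n1, n2, n3, n4}.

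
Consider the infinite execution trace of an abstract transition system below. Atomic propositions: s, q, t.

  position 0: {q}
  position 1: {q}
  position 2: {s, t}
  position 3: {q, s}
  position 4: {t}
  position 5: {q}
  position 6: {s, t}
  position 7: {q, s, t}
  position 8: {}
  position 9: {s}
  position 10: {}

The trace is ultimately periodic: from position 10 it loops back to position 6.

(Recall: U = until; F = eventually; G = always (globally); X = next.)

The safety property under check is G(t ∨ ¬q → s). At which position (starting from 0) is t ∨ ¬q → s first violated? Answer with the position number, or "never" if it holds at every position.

Check t ∨ ¬q → s at each position in order: 0 ✓, 1 ✓, 2 ✓, 3 ✓.
At position 4 the labels are {t}, so t ∨ ¬q → s is false there. This is the first violation.

4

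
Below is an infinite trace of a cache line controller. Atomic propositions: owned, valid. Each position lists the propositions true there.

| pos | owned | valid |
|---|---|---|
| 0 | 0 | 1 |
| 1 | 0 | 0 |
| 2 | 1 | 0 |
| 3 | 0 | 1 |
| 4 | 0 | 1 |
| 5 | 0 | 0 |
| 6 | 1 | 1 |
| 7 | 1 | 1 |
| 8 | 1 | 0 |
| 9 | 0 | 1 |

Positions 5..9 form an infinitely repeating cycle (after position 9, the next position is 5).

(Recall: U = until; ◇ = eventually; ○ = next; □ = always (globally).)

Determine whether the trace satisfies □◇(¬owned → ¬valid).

◇(¬owned → ¬valid) holds at every position 0..9, and those are all positions ever visited, so □◇(¬owned → ¬valid) holds.

Holds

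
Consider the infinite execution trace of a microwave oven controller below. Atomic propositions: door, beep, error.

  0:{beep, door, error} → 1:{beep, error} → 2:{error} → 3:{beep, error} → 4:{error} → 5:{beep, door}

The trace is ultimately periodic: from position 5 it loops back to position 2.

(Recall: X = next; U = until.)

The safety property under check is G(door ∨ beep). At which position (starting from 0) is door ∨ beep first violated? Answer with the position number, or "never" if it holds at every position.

Check door ∨ beep at each position in order: 0 ✓, 1 ✓.
At position 2 the labels are {error}, so door ∨ beep is false there. This is the first violation.

2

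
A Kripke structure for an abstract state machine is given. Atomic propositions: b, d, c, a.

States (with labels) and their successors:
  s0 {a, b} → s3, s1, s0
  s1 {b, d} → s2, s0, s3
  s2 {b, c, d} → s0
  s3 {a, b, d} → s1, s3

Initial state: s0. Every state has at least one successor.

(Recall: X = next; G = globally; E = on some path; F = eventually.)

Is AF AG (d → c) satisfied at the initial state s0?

States satisfying AG (d → c): ∅.
States satisfying AF AG (d → c): ∅.
There is a path from s0 along which AG (d → c) never holds.
s0 ∉ Sat(AF AG (d → c)).

No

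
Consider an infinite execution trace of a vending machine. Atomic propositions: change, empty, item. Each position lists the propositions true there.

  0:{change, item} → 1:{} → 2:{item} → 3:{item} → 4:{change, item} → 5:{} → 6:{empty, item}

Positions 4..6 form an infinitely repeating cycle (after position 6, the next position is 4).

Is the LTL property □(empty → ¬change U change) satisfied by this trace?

empty → ¬change U change holds at every position 0..6, and those are all positions ever visited, so □(empty → ¬change U change) holds.
Positions where empty holds: 6.
Check ¬change U change at each: 6→ok.

Holds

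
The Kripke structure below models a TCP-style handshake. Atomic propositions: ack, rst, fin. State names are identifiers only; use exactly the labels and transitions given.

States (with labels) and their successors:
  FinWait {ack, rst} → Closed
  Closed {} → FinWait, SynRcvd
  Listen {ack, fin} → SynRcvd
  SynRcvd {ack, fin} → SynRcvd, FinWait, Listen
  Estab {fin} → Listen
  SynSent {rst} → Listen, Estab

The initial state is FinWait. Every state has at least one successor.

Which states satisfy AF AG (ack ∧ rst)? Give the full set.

States satisfying AG (ack ∧ rst): ∅.
States satisfying AF AG (ack ∧ rst): ∅.

none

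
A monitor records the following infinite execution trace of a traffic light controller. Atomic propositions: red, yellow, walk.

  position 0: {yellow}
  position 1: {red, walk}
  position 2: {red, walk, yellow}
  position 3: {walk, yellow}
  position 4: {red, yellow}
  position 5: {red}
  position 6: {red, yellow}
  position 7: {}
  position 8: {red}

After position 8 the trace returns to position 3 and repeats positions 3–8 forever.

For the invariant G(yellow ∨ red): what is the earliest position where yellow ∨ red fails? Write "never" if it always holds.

7

Check yellow ∨ red at each position in order: 0 ✓, 1 ✓, 2 ✓, 3 ✓, 4 ✓, 5 ✓, 6 ✓.
At position 7 the labels are {}, so yellow ∨ red is false there. This is the first violation.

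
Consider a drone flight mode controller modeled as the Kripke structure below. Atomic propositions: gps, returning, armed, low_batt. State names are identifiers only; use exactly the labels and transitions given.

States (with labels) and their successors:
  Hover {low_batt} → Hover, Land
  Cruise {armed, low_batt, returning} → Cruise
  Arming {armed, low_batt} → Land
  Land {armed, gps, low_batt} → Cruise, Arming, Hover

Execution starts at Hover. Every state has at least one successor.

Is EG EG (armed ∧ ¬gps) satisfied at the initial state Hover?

States satisfying EG (armed ∧ ¬gps): {Cruise}.
States satisfying EG EG (armed ∧ ¬gps): {Cruise}.
No suitable path/successor from Hover witnesses the formula.
Hover ∉ Sat(EG EG (armed ∧ ¬gps)).

No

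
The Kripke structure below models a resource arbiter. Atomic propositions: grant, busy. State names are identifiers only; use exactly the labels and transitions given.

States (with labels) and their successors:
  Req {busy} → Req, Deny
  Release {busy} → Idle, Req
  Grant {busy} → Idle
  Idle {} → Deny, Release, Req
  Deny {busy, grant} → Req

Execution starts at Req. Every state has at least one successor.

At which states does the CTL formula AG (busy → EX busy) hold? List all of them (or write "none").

{Req, Release, Idle, Deny}

States satisfying busy → EX busy: {Req, Release, Idle, Deny}.
States satisfying AG (busy → EX busy): {Req, Release, Idle, Deny}.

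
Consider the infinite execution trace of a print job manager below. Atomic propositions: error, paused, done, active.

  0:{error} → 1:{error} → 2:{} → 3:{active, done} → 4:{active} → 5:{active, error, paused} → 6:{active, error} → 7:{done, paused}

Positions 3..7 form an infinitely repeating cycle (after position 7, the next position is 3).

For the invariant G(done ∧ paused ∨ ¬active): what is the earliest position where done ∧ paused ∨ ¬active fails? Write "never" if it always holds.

3

Check done ∧ paused ∨ ¬active at each position in order: 0 ✓, 1 ✓, 2 ✓.
At position 3 the labels are {active, done}, so done ∧ paused ∨ ¬active is false there. This is the first violation.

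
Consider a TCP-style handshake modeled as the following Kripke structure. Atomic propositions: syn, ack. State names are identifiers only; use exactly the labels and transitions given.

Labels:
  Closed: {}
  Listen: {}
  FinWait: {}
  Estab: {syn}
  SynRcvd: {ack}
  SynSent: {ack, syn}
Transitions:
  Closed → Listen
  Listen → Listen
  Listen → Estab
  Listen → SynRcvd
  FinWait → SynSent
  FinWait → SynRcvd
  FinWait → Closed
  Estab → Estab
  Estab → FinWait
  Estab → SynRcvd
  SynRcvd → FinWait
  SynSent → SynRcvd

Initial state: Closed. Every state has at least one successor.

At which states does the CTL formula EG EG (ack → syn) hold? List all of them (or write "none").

States satisfying EG (ack → syn): {Closed, Listen, FinWait, Estab}.
States satisfying EG EG (ack → syn): {Closed, Listen, FinWait, Estab}.

{Closed, Listen, FinWait, Estab}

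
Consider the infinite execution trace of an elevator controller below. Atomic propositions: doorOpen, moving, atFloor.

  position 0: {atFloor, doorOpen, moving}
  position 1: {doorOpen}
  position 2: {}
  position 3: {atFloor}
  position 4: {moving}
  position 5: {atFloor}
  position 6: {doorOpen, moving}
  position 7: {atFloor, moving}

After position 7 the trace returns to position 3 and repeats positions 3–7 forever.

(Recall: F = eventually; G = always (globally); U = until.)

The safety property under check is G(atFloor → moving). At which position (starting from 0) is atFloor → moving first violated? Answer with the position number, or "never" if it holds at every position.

Check atFloor → moving at each position in order: 0 ✓, 1 ✓, 2 ✓.
At position 3 the labels are {atFloor}, so atFloor → moving is false there. This is the first violation.

3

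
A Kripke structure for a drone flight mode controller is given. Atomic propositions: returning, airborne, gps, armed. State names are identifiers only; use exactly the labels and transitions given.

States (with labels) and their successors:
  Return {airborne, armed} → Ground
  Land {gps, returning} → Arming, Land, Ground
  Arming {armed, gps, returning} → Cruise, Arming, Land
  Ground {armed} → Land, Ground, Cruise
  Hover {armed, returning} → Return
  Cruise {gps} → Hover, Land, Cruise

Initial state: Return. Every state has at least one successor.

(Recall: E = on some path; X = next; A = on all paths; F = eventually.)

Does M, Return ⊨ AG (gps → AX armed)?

No

States satisfying gps → AX armed: {Return, Ground, Hover}.
States satisfying AG (gps → AX armed): ∅.
Arming is reachable from Return and violates gps → AX armed, so AG fails at Return.
Return ∉ Sat(AG (gps → AX armed)).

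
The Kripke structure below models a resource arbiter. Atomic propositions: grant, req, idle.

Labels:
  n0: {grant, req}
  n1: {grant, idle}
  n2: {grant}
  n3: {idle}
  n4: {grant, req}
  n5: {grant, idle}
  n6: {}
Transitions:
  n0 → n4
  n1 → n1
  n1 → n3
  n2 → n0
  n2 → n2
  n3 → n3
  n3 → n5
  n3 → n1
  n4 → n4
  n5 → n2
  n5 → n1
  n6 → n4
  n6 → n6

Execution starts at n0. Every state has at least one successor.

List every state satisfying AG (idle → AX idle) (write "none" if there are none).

States satisfying idle → AX idle: {n0, n1, n2, n3, n4, n6}.
States satisfying AG (idle → AX idle): {n0, n2, n4, n6}.

{n0, n2, n4, n6}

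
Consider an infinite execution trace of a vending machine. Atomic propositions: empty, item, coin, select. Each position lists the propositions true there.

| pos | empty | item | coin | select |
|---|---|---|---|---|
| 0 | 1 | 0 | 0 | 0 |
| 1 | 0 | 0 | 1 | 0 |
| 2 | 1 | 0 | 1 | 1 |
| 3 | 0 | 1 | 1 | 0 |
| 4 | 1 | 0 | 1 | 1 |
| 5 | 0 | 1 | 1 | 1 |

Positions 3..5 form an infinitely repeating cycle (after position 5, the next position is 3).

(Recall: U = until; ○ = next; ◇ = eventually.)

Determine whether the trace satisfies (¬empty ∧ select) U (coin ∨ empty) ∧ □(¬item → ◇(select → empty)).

Holds

Walking from position 0: coin ∨ empty first holds at position 0, and ¬empty ∧ select holds at every earlier position along the way, so (¬empty ∧ select) U (coin ∨ empty) holds.
¬item → ◇(select → empty) holds at every position 0..5, and those are all positions ever visited, so □(¬item → ◇(select → empty)) holds.
Positions where ¬item holds: 0, 1, 2, 4.
Check ◇(select → empty) at each: 0→ok, 1→ok, 2→ok, 4→ok.
At position 0: (¬empty ∧ select) U (coin ∨ empty) is true; □(¬item → ◇(select → empty)) is true; so (¬empty ∧ select) U (coin ∨ empty) ∧ □(¬item → ◇(select → empty)) is true.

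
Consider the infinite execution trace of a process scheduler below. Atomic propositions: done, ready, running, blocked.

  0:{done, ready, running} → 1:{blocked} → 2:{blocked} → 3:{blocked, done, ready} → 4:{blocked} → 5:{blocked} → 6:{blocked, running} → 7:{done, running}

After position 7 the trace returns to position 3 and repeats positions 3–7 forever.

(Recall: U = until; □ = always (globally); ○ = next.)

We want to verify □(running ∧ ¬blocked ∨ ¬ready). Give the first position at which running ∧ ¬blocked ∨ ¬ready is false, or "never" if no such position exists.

Check running ∧ ¬blocked ∨ ¬ready at each position in order: 0 ✓, 1 ✓, 2 ✓.
At position 3 the labels are {blocked, done, ready}, so running ∧ ¬blocked ∨ ¬ready is false there. This is the first violation.

3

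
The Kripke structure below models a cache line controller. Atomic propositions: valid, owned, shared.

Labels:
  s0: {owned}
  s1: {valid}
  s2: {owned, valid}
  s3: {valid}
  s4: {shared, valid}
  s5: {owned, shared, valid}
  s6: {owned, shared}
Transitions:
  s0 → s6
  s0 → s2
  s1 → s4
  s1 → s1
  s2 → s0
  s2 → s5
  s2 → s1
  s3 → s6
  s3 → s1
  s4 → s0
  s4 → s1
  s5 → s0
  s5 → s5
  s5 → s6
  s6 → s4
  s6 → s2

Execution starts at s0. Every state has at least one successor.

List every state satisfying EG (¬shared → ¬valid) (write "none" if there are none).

States satisfying ¬shared → ¬valid: {s0, s4, s5, s6}.
States satisfying EG (¬shared → ¬valid): {s0, s4, s5, s6}.

{s0, s4, s5, s6}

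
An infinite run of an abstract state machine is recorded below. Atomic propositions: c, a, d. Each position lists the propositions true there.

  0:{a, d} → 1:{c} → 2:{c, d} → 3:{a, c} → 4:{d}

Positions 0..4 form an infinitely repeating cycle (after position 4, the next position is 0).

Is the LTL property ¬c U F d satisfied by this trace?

Walking from position 0: F d first holds at position 0, and ¬c holds at every earlier position along the way, so ¬c U F d holds.

Satisfied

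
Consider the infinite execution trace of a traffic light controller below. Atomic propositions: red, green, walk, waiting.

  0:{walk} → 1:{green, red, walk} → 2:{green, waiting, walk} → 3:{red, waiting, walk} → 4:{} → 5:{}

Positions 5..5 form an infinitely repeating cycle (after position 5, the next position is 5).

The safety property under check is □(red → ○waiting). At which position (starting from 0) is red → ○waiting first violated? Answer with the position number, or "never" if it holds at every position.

Check red → ○waiting at each position in order: 0 ✓, 1 ✓, 2 ✓.
At position 3 the labels are {red, waiting, walk} and the next position 4 has {}, so red → ○waiting is false there. This is the first violation.

3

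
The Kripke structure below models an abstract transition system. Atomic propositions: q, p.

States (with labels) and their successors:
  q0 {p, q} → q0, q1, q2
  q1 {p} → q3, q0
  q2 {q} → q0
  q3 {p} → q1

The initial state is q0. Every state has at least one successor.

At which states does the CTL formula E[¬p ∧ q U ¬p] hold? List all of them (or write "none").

{q2}

States satisfying ¬p ∧ q: {q2}.
States satisfying ¬p: {q2}.
States satisfying E[¬p ∧ q U ¬p]: {q2}.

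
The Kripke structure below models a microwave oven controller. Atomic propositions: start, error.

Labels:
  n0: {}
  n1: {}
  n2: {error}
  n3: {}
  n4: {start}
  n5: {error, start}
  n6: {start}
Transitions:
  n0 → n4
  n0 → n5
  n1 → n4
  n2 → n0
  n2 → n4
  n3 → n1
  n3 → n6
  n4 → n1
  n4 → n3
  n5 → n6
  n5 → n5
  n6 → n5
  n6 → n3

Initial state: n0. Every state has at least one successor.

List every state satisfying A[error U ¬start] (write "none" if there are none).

States satisfying error: {n2, n5}.
States satisfying ¬start: {n0, n1, n2, n3}.
States satisfying A[error U ¬start]: {n0, n1, n2, n3}.

{n0, n1, n2, n3}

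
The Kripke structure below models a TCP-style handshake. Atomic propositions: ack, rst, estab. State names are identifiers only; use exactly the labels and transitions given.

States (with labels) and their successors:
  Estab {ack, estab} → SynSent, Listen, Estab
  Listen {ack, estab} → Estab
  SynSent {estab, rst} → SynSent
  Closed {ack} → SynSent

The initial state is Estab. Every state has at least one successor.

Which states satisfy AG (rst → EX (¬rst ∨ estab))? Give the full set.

{Estab, Listen, SynSent, Closed}

States satisfying rst → EX (¬rst ∨ estab): {Estab, Listen, SynSent, Closed}.
States satisfying AG (rst → EX (¬rst ∨ estab)): {Estab, Listen, SynSent, Closed}.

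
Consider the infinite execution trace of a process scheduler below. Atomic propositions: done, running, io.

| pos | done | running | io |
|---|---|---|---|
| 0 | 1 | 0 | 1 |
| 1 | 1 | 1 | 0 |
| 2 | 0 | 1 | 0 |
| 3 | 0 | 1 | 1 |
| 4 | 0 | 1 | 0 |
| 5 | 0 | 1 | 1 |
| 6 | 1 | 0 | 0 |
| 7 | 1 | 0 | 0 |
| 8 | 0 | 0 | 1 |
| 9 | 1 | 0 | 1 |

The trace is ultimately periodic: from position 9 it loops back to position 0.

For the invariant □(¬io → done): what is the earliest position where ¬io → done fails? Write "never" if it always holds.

2

Check ¬io → done at each position in order: 0 ✓, 1 ✓.
At position 2 the labels are {running}, so ¬io → done is false there. This is the first violation.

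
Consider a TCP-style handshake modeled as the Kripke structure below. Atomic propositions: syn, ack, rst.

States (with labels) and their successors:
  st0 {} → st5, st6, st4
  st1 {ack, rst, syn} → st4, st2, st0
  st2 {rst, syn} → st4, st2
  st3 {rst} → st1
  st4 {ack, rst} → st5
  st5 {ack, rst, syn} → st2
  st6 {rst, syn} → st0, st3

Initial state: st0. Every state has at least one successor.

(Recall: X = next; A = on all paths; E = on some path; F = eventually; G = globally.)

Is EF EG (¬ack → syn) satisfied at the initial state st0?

Satisfied

States satisfying EG (¬ack → syn): {st1, st2, st4, st5}.
States satisfying EF EG (¬ack → syn): {st0, st1, st2, st3, st4, st5, st6}.
Some path from st0 reaches a state where EG (¬ack → syn) holds.
st0 ∈ Sat(EF EG (¬ack → syn)).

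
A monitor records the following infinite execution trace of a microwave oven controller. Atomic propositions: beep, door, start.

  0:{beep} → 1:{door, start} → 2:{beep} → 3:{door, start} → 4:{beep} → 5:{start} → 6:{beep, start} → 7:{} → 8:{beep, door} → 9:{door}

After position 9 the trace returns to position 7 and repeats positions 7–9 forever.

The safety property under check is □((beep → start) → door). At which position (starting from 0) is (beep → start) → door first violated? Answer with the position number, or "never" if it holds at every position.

Check (beep → start) → door at each position in order: 0 ✓, 1 ✓, 2 ✓, 3 ✓, 4 ✓.
At position 5 the labels are {start}, so (beep → start) → door is false there. This is the first violation.

5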